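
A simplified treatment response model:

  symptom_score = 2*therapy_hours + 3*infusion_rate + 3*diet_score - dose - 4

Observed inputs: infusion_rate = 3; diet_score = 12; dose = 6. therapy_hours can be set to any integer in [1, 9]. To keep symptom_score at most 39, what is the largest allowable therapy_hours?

Substituting into the symptom_score equation gives symptom_score = 2*therapy_hours + 35.
Require 2*therapy_hours + 35 ≤ 39, so therapy_hours ≤ 2.
The largest integer in [1, 9] satisfying this is 2.

therapy_hours = 2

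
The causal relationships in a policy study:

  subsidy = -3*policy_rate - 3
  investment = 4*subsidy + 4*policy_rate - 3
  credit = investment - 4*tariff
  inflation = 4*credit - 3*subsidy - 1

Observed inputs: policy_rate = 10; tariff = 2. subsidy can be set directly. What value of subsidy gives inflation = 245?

subsidy = 10

Intervening on subsidy fixes its value directly, overriding its dependence on policy_rate.
Substituting into the investment equation gives investment = 4*subsidy + 37.
Substituting into the credit equation gives credit = 4*subsidy + 29.
inflation becomes 13*subsidy + 115.
Solve 13*subsidy + 115 = 245: subsidy = (245 - 115) / 13 = 10.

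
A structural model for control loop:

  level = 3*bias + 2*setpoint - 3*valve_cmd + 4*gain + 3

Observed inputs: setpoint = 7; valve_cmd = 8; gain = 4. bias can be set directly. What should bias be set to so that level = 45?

bias = 12

Substituting into the level equation gives level = 3*bias + 9.
Solve 3*bias + 9 = 45: bias = (45 - 9) / 3 = 12.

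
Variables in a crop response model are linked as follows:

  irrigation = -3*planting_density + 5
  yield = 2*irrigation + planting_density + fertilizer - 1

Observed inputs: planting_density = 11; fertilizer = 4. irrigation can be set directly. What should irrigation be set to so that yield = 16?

irrigation = 1

Intervening on irrigation fixes its value directly, overriding its dependence on planting_density.
Substituting into the yield equation gives yield = 2*irrigation + 14.
Solve 2*irrigation + 14 = 16: irrigation = (16 - 14) / 2 = 1.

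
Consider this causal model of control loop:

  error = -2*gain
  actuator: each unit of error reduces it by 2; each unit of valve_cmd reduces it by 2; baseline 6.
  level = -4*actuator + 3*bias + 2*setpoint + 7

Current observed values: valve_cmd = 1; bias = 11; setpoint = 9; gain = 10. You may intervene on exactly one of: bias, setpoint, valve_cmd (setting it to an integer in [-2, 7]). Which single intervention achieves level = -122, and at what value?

Intervening on bias: level = 3*bias - 151. Reaching -122 requires bias = 29/3, not an integer.
Intervening on setpoint: with other inputs at their observed values, level = 2*setpoint - 136. Solving for -122 gives setpoint = 7, within [-2, 7].
Intervening on valve_cmd: level = 8*valve_cmd - 126. Reaching -122 requires valve_cmd = 1/2, not an integer.

set setpoint = 7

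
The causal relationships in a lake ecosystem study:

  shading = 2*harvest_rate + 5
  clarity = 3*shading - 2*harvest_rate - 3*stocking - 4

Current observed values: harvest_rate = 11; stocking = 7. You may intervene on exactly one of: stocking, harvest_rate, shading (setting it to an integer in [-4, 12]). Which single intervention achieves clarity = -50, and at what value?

Intervening on stocking: clarity = -3*stocking + 55. Reaching -50 requires stocking = 35, outside [-4, 12].
Intervening on harvest_rate: clarity = 4*harvest_rate - 10. Reaching -50 requires harvest_rate = -10, outside [-4, 12].
Intervening on shading: with other inputs at their observed values, clarity = 3*shading - 47. Solving for -50 gives shading = -1, within [-4, 12].

set shading = -1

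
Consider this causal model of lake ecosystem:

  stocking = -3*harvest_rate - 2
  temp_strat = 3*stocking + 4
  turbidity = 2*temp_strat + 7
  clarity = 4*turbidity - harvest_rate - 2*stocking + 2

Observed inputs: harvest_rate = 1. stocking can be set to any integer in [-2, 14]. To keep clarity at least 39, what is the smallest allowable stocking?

Intervening on stocking fixes its value directly, overriding its dependence on harvest_rate.
Substituting into the turbidity equation gives turbidity = 6*stocking + 15.
Substituting into the clarity equation gives clarity = 22*stocking + 61.
Require 22*stocking + 61 ≥ 39, so stocking ≥ -1.
The smallest integer in [-2, 14] satisfying this is -1.

stocking = -1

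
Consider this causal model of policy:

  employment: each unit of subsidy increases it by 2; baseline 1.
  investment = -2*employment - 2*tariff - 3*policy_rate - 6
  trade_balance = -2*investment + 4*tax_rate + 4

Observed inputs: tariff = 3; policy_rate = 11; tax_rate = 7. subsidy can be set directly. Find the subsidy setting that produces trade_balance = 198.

Substituting into the investment equation gives investment = -4*subsidy - 47.
Substituting into the trade_balance equation gives trade_balance = 8*subsidy + 126.
Solve 8*subsidy + 126 = 198: subsidy = (198 - 126) / 8 = 9.

subsidy = 9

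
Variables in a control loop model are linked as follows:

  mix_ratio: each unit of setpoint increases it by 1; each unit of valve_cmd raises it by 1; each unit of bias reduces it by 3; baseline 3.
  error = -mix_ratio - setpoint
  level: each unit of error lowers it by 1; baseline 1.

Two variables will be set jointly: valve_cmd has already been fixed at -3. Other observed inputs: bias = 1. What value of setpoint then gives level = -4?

With valve_cmd held at -3:
Substituting into the mix_ratio equation gives mix_ratio = setpoint - 3.
This gives error = -2*setpoint + 3.
So level = 2*setpoint - 2.
Solve 2*setpoint - 2 = -4: setpoint = (-4 + 2) / 2 = -1.

setpoint = -1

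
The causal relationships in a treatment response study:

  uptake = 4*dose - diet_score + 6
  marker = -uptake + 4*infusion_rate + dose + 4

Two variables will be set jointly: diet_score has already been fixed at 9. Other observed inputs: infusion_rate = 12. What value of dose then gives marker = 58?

dose = -1

With diet_score held at 9:
Substituting into the uptake equation gives uptake = 4*dose - 3.
marker becomes -3*dose + 55.
Solve -3*dose + 55 = 58: dose = (58 - 55) / -3 = -1.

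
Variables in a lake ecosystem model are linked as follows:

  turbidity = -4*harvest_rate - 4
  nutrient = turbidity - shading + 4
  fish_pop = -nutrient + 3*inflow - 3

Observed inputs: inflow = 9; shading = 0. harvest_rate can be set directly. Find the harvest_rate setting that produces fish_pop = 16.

harvest_rate = -2

Substituting into the nutrient equation gives nutrient = -4*harvest_rate.
This gives fish_pop = 4*harvest_rate + 24.
Solve 4*harvest_rate + 24 = 16: harvest_rate = (16 - 24) / 4 = -2.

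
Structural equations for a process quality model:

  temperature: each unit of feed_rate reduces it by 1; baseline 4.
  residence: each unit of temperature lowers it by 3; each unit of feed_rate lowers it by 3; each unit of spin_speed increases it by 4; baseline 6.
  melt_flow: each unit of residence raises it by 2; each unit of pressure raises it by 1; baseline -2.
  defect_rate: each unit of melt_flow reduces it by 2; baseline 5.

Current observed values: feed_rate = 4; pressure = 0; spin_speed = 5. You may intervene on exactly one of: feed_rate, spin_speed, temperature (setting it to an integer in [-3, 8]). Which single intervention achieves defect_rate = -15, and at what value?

set spin_speed = 3

Intervening on feed_rate: the paths from feed_rate to defect_rate cancel (net effect zero), leaving defect_rate = -47; -15 is unreachable this way.
Intervening on spin_speed: with other inputs at their observed values, defect_rate = -16*spin_speed + 33. Solving for -15 gives spin_speed = 3, within [-3, 8].
Intervening on temperature: defect_rate = 12*temperature - 47. Reaching -15 requires temperature = 8/3, not an integer.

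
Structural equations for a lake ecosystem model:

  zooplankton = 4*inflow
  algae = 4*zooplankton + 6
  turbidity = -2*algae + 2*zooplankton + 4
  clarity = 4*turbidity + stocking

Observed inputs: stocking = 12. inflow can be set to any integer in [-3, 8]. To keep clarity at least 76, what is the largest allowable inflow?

inflow = -1

Substituting into the algae equation gives algae = 16*inflow + 6.
This gives turbidity = -24*inflow - 8.
This gives clarity = -96*inflow - 20.
Require -96*inflow - 20 ≥ 76, so inflow ≤ -1.
The largest integer in [-3, 8] satisfying this is -1.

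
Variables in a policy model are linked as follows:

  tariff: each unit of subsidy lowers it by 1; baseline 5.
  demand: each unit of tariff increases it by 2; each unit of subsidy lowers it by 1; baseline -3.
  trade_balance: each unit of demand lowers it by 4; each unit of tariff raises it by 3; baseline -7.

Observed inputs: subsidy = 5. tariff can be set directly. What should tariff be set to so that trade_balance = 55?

tariff = -6

Intervening on tariff fixes its value directly, overriding its dependence on subsidy.
Substituting into the demand equation gives demand = 2*tariff - 8.
This gives trade_balance = -5*tariff + 25.
Solve -5*tariff + 25 = 55: tariff = (55 - 25) / -5 = -6.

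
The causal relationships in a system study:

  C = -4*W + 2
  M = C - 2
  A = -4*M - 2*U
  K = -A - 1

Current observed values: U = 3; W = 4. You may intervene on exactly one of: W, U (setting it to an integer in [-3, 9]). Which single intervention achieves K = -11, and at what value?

set W = 1

Intervening on W: with other inputs at their observed values, K = -16*W + 5. Solving for -11 gives W = 1, within [-3, 9].
Intervening on U: K = 2*U - 65. Reaching -11 requires U = 27, outside [-3, 9].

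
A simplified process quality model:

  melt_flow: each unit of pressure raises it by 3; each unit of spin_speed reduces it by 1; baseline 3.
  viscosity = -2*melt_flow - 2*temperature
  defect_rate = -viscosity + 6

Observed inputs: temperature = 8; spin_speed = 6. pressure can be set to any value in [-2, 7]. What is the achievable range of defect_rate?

Substituting into the melt_flow equation gives melt_flow = 3*pressure - 3.
Substituting into the viscosity equation gives viscosity = -6*pressure - 10.
Substituting into the defect_rate equation gives defect_rate = 6*pressure + 16.
Linear in pressure, so extremes are at the endpoints: pressure = -2 gives defect_rate = 4; pressure = 7 gives defect_rate = 58.

4 to 58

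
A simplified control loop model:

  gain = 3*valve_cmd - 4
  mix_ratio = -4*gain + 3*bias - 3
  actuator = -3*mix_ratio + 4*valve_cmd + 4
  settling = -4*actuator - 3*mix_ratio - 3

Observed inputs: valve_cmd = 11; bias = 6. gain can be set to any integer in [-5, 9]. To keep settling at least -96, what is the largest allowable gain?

gain = 1

Intervening on gain fixes its value directly, overriding its dependence on valve_cmd.
Substituting into the mix_ratio equation gives mix_ratio = -4*gain + 15.
Substituting into the actuator equation gives actuator = 12*gain + 3.
Substituting into the settling equation gives settling = -36*gain - 60.
Require -36*gain - 60 ≥ -96, so gain ≤ 1.
The largest integer in [-5, 9] satisfying this is 1.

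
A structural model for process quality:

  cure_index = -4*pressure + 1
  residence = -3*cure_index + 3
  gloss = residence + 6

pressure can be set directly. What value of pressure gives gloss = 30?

Substituting into the residence equation gives residence = 12*pressure.
Substituting into the gloss equation gives gloss = 12*pressure + 6.
Solve 12*pressure + 6 = 30: pressure = (30 - 6) / 12 = 2.

pressure = 2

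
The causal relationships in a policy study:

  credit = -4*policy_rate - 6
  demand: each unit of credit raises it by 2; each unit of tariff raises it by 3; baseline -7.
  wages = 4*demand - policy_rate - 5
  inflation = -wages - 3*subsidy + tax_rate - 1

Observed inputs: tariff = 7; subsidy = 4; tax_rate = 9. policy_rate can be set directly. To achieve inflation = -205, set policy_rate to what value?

Substituting into the demand equation gives demand = -8*policy_rate + 2.
Substituting into the wages equation gives wages = -33*policy_rate + 3.
Substituting into the inflation equation gives inflation = 33*policy_rate - 7.
Solve 33*policy_rate - 7 = -205: policy_rate = (-205 + 7) / 33 = -6.

policy_rate = -6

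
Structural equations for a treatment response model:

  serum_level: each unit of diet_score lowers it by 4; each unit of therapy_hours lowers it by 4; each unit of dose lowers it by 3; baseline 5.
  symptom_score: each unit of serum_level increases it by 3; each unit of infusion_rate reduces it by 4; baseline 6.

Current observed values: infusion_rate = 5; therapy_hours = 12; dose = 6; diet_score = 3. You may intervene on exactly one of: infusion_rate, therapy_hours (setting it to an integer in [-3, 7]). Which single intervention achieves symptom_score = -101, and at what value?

Intervening on infusion_rate: symptom_score = -4*infusion_rate - 213. Reaching -101 requires infusion_rate = -28, outside [-3, 7].
Intervening on therapy_hours: with other inputs at their observed values, symptom_score = -12*therapy_hours - 89. Solving for -101 gives therapy_hours = 1, within [-3, 7].

set therapy_hours = 1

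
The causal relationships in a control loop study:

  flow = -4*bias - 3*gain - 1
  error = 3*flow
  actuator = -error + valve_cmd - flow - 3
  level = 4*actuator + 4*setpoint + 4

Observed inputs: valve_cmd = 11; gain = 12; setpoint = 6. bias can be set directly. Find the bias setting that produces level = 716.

bias = 1

Substituting into the flow equation gives flow = -4*bias - 37.
This gives error = -12*bias - 111.
Substituting into the actuator equation gives actuator = 16*bias + 156.
Substituting into the level equation gives level = 64*bias + 652.
Solve 64*bias + 652 = 716: bias = (716 - 652) / 64 = 1.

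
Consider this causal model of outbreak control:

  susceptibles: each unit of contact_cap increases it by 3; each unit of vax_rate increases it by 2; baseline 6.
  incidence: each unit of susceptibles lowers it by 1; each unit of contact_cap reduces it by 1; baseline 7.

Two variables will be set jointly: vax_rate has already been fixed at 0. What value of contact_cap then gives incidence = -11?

With vax_rate held at 0:
Substituting into the susceptibles equation gives susceptibles = 3*contact_cap + 6.
So incidence = -4*contact_cap + 1.
Solve -4*contact_cap + 1 = -11: contact_cap = (-11 - 1) / -4 = 3.

contact_cap = 3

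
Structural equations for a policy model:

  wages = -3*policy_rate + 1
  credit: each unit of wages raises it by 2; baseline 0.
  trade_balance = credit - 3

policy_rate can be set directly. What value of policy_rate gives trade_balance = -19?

policy_rate = 3

Substituting into the credit equation gives credit = -6*policy_rate + 2.
Substituting into the trade_balance equation gives trade_balance = -6*policy_rate - 1.
Solve -6*policy_rate - 1 = -19: policy_rate = (-19 + 1) / -6 = 3.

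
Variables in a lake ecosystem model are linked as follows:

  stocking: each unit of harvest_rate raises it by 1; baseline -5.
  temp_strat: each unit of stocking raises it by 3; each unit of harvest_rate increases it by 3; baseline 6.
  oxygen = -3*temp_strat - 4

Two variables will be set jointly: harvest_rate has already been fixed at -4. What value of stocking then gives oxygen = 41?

stocking = -3

With harvest_rate held at -4:
Intervening on stocking fixes its value directly, overriding its dependence on harvest_rate.
Substituting into the temp_strat equation gives temp_strat = 3*stocking - 6.
oxygen becomes -9*stocking + 14.
Solve -9*stocking + 14 = 41: stocking = (41 - 14) / -9 = -3.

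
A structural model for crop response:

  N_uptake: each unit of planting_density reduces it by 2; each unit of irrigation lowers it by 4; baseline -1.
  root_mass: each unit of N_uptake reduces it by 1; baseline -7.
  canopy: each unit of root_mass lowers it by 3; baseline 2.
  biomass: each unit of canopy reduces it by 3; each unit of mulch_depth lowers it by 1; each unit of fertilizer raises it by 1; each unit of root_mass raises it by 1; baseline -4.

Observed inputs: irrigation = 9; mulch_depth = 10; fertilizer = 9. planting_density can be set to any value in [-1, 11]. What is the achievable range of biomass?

Substituting into the N_uptake equation gives N_uptake = -2*planting_density - 37.
So root_mass = 2*planting_density + 30.
Substituting into the canopy equation gives canopy = -6*planting_density - 88.
Substituting into the biomass equation gives biomass = 20*planting_density + 289.
Linear in planting_density, so extremes are at the endpoints: planting_density = -1 gives biomass = 269; planting_density = 11 gives biomass = 509.

269 to 509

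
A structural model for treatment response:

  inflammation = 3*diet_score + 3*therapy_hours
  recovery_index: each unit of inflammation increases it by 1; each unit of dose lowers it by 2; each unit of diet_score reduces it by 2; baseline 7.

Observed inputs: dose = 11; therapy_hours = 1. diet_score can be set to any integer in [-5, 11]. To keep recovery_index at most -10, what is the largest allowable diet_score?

Substituting into the inflammation equation gives inflammation = 3*diet_score + 3.
recovery_index becomes diet_score - 12.
Require diet_score - 12 ≤ -10, so diet_score ≤ 2.
The largest integer in [-5, 11] satisfying this is 2.

diet_score = 2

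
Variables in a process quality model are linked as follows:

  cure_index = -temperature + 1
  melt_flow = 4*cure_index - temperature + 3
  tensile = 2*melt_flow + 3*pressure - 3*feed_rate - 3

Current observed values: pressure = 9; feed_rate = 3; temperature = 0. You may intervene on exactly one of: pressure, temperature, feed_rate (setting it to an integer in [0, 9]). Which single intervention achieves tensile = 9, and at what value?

set temperature = 2

Intervening on pressure: tensile = 3*pressure + 2. Reaching 9 requires pressure = 7/3, not an integer.
Intervening on temperature: with other inputs at their observed values, tensile = -10*temperature + 29. Solving for 9 gives temperature = 2, within [0, 9].
Intervening on feed_rate: tensile = -3*feed_rate + 38. Reaching 9 requires feed_rate = 29/3, not an integer.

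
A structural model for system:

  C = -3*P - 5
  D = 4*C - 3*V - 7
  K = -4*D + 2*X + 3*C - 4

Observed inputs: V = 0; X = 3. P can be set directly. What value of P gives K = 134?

P = 1

Substituting into the D equation gives D = -12*P - 27.
Substituting into the K equation gives K = 39*P + 95.
Solve 39*P + 95 = 134: P = (134 - 95) / 39 = 1.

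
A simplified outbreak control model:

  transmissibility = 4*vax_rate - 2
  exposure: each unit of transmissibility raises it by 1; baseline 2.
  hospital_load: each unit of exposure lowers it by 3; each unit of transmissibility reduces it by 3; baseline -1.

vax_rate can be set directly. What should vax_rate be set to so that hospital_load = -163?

vax_rate = 7

Substituting into the exposure equation gives exposure = 4*vax_rate.
This gives hospital_load = -24*vax_rate + 5.
Solve -24*vax_rate + 5 = -163: vax_rate = (-163 - 5) / -24 = 7.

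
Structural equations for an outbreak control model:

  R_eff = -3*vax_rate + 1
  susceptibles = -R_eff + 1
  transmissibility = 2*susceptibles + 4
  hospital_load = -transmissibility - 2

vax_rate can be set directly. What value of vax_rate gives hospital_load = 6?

vax_rate = -2

Substituting into the susceptibles equation gives susceptibles = 3*vax_rate.
So transmissibility = 6*vax_rate + 4.
Substituting into the hospital_load equation gives hospital_load = -6*vax_rate - 6.
Solve -6*vax_rate - 6 = 6: vax_rate = (6 + 6) / -6 = -2.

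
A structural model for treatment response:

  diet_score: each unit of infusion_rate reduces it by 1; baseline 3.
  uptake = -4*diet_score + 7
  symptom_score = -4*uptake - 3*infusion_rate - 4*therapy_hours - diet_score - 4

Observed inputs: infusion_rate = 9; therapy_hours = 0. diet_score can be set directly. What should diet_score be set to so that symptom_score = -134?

diet_score = -5

Intervening on diet_score fixes its value directly, overriding its dependence on infusion_rate.
Substituting into the symptom_score equation gives symptom_score = 15*diet_score - 59.
Solve 15*diet_score - 59 = -134: diet_score = (-134 + 59) / 15 = -5.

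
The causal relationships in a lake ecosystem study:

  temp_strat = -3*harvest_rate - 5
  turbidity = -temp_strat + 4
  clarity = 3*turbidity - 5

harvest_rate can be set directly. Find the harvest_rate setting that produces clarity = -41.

Substituting into the turbidity equation gives turbidity = 3*harvest_rate + 9.
This gives clarity = 9*harvest_rate + 22.
Solve 9*harvest_rate + 22 = -41: harvest_rate = (-41 - 22) / 9 = -7.

harvest_rate = -7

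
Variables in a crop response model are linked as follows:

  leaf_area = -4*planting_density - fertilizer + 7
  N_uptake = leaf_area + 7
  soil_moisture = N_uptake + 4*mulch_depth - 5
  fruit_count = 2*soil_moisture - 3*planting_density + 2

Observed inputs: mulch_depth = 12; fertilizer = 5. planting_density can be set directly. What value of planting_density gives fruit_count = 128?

planting_density = -2

Substituting into the leaf_area equation gives leaf_area = -4*planting_density + 2.
So N_uptake = -4*planting_density + 9.
This gives soil_moisture = -4*planting_density + 52.
This gives fruit_count = -11*planting_density + 106.
Solve -11*planting_density + 106 = 128: planting_density = (128 - 106) / -11 = -2.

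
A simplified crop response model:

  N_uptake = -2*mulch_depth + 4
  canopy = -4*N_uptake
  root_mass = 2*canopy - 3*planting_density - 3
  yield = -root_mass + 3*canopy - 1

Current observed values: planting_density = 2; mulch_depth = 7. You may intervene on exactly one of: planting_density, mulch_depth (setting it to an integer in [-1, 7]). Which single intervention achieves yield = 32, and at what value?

set mulch_depth = 5

Intervening on planting_density: yield = 3*planting_density + 42. Reaching 32 requires planting_density = -10/3, not an integer.
Intervening on mulch_depth: with other inputs at their observed values, yield = 8*mulch_depth - 8. Solving for 32 gives mulch_depth = 5, within [-1, 7].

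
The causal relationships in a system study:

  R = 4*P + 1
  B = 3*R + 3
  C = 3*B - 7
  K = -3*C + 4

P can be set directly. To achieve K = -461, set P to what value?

P = 4

Substituting into the B equation gives B = 12*P + 6.
Substituting into the C equation gives C = 36*P + 11.
Substituting into the K equation gives K = -108*P - 29.
Solve -108*P - 29 = -461: P = (-461 + 29) / -108 = 4.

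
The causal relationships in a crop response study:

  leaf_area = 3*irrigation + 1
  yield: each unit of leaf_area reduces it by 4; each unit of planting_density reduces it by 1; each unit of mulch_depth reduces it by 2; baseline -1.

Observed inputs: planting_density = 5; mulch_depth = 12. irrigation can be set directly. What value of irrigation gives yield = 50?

Substituting into the yield equation gives yield = -12*irrigation - 34.
Solve -12*irrigation - 34 = 50: irrigation = (50 + 34) / -12 = -7.

irrigation = -7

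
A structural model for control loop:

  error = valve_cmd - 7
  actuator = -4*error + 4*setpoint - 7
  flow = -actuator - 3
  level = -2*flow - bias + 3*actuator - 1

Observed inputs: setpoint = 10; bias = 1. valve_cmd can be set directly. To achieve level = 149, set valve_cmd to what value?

valve_cmd = 8

Substituting into the actuator equation gives actuator = -4*valve_cmd + 61.
Substituting into the flow equation gives flow = 4*valve_cmd - 64.
Substituting into the level equation gives level = -20*valve_cmd + 309.
Solve -20*valve_cmd + 309 = 149: valve_cmd = (149 - 309) / -20 = 8.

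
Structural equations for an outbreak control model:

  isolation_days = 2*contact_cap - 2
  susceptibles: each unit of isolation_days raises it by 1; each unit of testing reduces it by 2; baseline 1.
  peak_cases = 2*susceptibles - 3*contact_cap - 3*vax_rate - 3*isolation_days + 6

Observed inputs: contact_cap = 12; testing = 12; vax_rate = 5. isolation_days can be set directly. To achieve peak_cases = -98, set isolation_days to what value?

Intervening on isolation_days fixes its value directly, overriding its dependence on contact_cap.
Substituting into the susceptibles equation gives susceptibles = isolation_days - 23.
Substituting into the peak_cases equation gives peak_cases = -isolation_days - 91.
Solve -isolation_days - 91 = -98: isolation_days = (-98 + 91) / -1 = 7.

isolation_days = 7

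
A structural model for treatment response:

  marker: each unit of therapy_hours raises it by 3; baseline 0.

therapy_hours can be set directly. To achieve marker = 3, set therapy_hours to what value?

therapy_hours = 1

Solve 3*therapy_hours = 3: therapy_hours = 3 / 3 = 1.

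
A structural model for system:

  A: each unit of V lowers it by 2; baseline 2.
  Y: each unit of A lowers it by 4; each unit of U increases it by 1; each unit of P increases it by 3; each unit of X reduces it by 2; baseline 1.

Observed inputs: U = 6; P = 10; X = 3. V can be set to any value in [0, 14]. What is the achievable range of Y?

23 to 135

Substituting into the Y equation gives Y = 8*V + 23.
Linear in V, so extremes are at the endpoints: V = 0 gives Y = 23; V = 14 gives Y = 135.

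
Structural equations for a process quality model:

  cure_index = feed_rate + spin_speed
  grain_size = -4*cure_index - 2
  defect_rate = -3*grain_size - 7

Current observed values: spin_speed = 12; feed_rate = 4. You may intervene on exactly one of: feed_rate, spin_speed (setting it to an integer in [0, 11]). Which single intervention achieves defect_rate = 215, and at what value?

Intervening on feed_rate: with other inputs at their observed values, defect_rate = 12*feed_rate + 143. Solving for 215 gives feed_rate = 6, within [0, 11].
Intervening on spin_speed: defect_rate = 12*spin_speed + 47. Reaching 215 requires spin_speed = 14, outside [0, 11].

set feed_rate = 6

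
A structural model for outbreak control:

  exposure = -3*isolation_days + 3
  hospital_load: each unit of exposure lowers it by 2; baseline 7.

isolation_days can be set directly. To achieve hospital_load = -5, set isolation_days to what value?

Substituting into the hospital_load equation gives hospital_load = 6*isolation_days + 1.
Solve 6*isolation_days + 1 = -5: isolation_days = (-5 - 1) / 6 = -1.

isolation_days = -1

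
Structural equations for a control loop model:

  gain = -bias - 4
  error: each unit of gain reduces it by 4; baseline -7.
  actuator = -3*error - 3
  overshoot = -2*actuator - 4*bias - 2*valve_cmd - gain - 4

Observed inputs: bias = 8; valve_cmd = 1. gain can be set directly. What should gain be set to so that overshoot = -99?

Intervening on gain fixes its value directly, overriding its dependence on bias.
Substituting into the actuator equation gives actuator = 12*gain + 18.
Substituting into the overshoot equation gives overshoot = -25*gain - 74.
Solve -25*gain - 74 = -99: gain = (-99 + 74) / -25 = 1.

gain = 1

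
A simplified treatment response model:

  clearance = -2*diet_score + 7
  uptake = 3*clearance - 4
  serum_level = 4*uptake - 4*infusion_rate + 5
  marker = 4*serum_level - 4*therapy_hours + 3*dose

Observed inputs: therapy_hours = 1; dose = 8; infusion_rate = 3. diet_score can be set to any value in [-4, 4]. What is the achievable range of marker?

Substituting into the uptake equation gives uptake = -6*diet_score + 17.
Substituting into the serum_level equation gives serum_level = -24*diet_score + 61.
marker becomes -96*diet_score + 264.
Linear in diet_score, so extremes are at the endpoints: diet_score = -4 gives marker = 648; diet_score = 4 gives marker = -120.

-120 to 648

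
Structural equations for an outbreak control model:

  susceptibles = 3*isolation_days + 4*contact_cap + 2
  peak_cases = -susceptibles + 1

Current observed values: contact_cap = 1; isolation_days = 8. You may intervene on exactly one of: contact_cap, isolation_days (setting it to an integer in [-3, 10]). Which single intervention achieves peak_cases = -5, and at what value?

Intervening on contact_cap: peak_cases = -4*contact_cap - 25. Reaching -5 requires contact_cap = -5, outside [-3, 10].
Intervening on isolation_days: with other inputs at their observed values, peak_cases = -3*isolation_days - 5. Solving for -5 gives isolation_days = 0, within [-3, 10].

set isolation_days = 0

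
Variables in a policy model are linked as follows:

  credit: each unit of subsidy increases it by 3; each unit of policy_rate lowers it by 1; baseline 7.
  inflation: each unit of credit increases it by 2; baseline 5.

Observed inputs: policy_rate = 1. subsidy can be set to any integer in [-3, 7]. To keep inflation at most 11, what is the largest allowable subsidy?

subsidy = -1

Substituting into the credit equation gives credit = 3*subsidy + 6.
This gives inflation = 6*subsidy + 17.
Require 6*subsidy + 17 ≤ 11, so subsidy ≤ -1.
The largest integer in [-3, 7] satisfying this is -1.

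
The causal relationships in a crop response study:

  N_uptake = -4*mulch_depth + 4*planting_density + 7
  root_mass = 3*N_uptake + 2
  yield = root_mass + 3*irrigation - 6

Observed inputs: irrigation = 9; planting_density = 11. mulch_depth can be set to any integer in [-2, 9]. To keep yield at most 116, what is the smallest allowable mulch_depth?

Substituting into the N_uptake equation gives N_uptake = -4*mulch_depth + 51.
So root_mass = -12*mulch_depth + 155.
This gives yield = -12*mulch_depth + 176.
Require -12*mulch_depth + 176 ≤ 116, so mulch_depth ≥ 5.
The smallest integer in [-2, 9] satisfying this is 5.

mulch_depth = 5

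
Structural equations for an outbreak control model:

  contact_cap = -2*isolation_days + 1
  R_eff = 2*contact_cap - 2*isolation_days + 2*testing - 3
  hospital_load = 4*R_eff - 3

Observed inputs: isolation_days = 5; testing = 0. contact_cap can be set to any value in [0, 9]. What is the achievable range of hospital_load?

Intervening on contact_cap fixes its value directly, overriding its dependence on isolation_days.
Substituting into the R_eff equation gives R_eff = 2*contact_cap - 13.
This gives hospital_load = 8*contact_cap - 55.
Linear in contact_cap, so extremes are at the endpoints: contact_cap = 0 gives hospital_load = -55; contact_cap = 9 gives hospital_load = 17.

-55 to 17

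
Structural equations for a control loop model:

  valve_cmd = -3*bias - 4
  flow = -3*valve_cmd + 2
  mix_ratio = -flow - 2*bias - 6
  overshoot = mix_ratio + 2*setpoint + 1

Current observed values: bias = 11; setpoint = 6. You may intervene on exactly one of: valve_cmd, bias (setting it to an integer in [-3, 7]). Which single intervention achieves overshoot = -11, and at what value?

Intervening on valve_cmd: with other inputs at their observed values, overshoot = 3*valve_cmd - 17. Solving for -11 gives valve_cmd = 2, within [-3, 7].
Intervening on bias: overshoot = -11*bias - 7. Reaching -11 requires bias = 4/11, not an integer.

set valve_cmd = 2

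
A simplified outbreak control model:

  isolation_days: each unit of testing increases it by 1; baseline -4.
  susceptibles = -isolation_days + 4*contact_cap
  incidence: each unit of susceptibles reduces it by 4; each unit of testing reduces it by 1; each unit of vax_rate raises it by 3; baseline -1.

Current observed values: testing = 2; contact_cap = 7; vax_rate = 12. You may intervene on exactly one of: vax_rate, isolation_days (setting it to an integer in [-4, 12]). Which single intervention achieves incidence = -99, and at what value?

set vax_rate = 8

Intervening on vax_rate: with other inputs at their observed values, incidence = 3*vax_rate - 123. Solving for -99 gives vax_rate = 8, within [-4, 12].
Intervening on isolation_days: incidence = 4*isolation_days - 79. Reaching -99 requires isolation_days = -5, outside [-4, 12].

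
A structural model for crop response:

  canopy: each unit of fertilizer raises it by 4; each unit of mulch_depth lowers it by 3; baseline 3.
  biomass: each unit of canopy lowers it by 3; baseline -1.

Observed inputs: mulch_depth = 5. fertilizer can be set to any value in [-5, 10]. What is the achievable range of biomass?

Substituting into the canopy equation gives canopy = 4*fertilizer - 12.
Substituting into the biomass equation gives biomass = -12*fertilizer + 35.
Linear in fertilizer, so extremes are at the endpoints: fertilizer = -5 gives biomass = 95; fertilizer = 10 gives biomass = -85.

-85 to 95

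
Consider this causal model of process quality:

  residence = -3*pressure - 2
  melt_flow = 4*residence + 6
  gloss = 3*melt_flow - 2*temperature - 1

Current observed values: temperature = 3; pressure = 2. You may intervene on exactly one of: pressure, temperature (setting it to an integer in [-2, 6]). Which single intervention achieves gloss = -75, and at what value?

Intervening on pressure: gloss = -36*pressure - 13. Reaching -75 requires pressure = 31/18, not an integer.
Intervening on temperature: with other inputs at their observed values, gloss = -2*temperature - 79. Solving for -75 gives temperature = -2, within [-2, 6].

set temperature = -2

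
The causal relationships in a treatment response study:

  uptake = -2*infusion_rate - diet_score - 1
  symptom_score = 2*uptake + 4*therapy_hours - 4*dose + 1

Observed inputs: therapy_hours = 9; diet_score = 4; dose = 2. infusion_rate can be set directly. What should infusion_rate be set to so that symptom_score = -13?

infusion_rate = 8

Substituting into the uptake equation gives uptake = -2*infusion_rate - 5.
So symptom_score = -4*infusion_rate + 19.
Solve -4*infusion_rate + 19 = -13: infusion_rate = (-13 - 19) / -4 = 8.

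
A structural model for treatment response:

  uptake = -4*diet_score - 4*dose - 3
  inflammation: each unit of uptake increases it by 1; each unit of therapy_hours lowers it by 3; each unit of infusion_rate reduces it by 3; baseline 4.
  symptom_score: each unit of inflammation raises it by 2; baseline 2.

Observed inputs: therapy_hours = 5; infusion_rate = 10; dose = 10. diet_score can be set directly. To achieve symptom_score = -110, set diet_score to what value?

Substituting into the uptake equation gives uptake = -4*diet_score - 43.
Substituting into the inflammation equation gives inflammation = -4*diet_score - 84.
Substituting into the symptom_score equation gives symptom_score = -8*diet_score - 166.
Solve -8*diet_score - 166 = -110: diet_score = (-110 + 166) / -8 = -7.

diet_score = -7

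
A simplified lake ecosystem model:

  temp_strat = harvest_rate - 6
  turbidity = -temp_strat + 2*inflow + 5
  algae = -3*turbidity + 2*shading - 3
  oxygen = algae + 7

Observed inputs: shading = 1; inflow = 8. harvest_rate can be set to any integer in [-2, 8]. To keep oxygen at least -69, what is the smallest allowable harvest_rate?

harvest_rate = 2

Substituting into the turbidity equation gives turbidity = -harvest_rate + 27.
This gives algae = 3*harvest_rate - 82.
So oxygen = 3*harvest_rate - 75.
Require 3*harvest_rate - 75 ≥ -69, so harvest_rate ≥ 2.
The smallest integer in [-2, 8] satisfying this is 2.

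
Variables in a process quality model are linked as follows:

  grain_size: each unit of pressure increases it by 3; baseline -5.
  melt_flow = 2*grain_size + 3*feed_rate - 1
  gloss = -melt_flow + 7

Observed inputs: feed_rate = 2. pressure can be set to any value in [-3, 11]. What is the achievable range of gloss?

Substituting into the melt_flow equation gives melt_flow = 6*pressure - 5.
So gloss = -6*pressure + 12.
Linear in pressure, so extremes are at the endpoints: pressure = -3 gives gloss = 30; pressure = 11 gives gloss = -54.

-54 to 30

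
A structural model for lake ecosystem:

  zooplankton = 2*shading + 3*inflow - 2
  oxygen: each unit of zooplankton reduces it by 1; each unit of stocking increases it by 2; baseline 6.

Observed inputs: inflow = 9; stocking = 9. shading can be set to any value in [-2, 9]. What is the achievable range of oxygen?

Substituting into the zooplankton equation gives zooplankton = 2*shading + 25.
Substituting into the oxygen equation gives oxygen = -2*shading - 1.
Linear in shading, so extremes are at the endpoints: shading = -2 gives oxygen = 3; shading = 9 gives oxygen = -19.

-19 to 3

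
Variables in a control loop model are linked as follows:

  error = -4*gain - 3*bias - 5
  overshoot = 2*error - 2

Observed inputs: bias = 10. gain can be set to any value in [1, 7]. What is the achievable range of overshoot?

Substituting into the error equation gives error = -4*gain - 35.
So overshoot = -8*gain - 72.
Linear in gain, so extremes are at the endpoints: gain = 1 gives overshoot = -80; gain = 7 gives overshoot = -128.

-128 to -80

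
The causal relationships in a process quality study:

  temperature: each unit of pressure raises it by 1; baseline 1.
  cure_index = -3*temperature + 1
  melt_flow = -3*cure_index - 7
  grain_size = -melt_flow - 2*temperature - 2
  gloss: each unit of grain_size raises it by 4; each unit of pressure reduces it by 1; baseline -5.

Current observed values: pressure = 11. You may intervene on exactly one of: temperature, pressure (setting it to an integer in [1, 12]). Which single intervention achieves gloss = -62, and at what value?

Intervening on temperature: gloss = -44*temperature + 16. Reaching -62 requires temperature = 39/22, not an integer.
Intervening on pressure: with other inputs at their observed values, gloss = -45*pressure - 17. Solving for -62 gives pressure = 1, within [1, 12].

set pressure = 1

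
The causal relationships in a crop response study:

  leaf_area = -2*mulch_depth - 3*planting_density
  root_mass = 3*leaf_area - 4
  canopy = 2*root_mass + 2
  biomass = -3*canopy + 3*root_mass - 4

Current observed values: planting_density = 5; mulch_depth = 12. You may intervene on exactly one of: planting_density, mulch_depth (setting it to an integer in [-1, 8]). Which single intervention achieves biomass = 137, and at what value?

Intervening on planting_density: biomass = 27*planting_density + 218. Reaching 137 requires planting_density = -3, outside [-1, 8].
Intervening on mulch_depth: with other inputs at their observed values, biomass = 18*mulch_depth + 137. Solving for 137 gives mulch_depth = 0, within [-1, 8].

set mulch_depth = 0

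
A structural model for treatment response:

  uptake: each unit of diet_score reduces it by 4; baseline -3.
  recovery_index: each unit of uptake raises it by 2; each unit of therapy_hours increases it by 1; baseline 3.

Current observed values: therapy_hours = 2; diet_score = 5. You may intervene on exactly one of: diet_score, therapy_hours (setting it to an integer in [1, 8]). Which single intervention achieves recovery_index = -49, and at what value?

Intervening on diet_score: with other inputs at their observed values, recovery_index = -8*diet_score - 1. Solving for -49 gives diet_score = 6, within [1, 8].
Intervening on therapy_hours: recovery_index = therapy_hours - 43. Reaching -49 requires therapy_hours = -6, outside [1, 8].

set diet_score = 6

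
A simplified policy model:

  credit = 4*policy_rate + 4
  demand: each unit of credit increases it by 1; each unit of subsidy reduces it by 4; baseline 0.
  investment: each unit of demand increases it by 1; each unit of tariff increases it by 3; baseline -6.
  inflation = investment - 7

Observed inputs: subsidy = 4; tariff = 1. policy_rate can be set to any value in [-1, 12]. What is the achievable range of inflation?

Substituting into the demand equation gives demand = 4*policy_rate - 12.
Substituting into the investment equation gives investment = 4*policy_rate - 15.
So inflation = 4*policy_rate - 22.
Linear in policy_rate, so extremes are at the endpoints: policy_rate = -1 gives inflation = -26; policy_rate = 12 gives inflation = 26.

-26 to 26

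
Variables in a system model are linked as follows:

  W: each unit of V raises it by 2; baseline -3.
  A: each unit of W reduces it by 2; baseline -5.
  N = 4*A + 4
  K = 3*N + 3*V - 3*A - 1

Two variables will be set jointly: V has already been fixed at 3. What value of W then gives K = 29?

With V held at 3:
Intervening on W fixes its value directly, overriding its dependence on V.
Substituting into the N equation gives N = -8*W - 16.
Substituting into the K equation gives K = -18*W - 25.
Solve -18*W - 25 = 29: W = (29 + 25) / -18 = -3.

W = -3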